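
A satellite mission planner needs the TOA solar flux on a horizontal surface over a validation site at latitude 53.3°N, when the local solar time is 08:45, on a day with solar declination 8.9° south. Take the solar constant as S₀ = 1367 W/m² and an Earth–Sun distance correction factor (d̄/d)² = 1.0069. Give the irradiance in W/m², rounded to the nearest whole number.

365 W/m²

Hour angle H = 15° × (8.75 − 12) = -48.75°.
With φ = 53.3°, δ = -8.9°, H = -48.75°: sin φ sin δ = -0.1240, cos φ cos δ cos H = 0.3893, so cos θ_z = 0.2653.
Top-of-atmosphere irradiance = S₀ (d̄/d)² cos θ_z = 1367 × 1.0069 × 0.2653 = 365.17 W/m².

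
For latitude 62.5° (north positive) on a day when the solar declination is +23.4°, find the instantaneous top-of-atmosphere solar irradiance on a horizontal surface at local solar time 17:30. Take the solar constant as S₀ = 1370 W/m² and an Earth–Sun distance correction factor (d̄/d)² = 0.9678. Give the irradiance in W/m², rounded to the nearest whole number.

Hour angle H = 15° × (17.5 − 12) = 82.50°.
cos θ_z = sin(62.5°) sin(23.4°) + cos(62.5°) cos(23.4°) cos(82.50°) = 0.3523 + 0.0553 = 0.4076.
Top-of-atmosphere irradiance = S₀ (d̄/d)² cos θ_z = 1370 × 0.9678 × 0.4076 = 540.43 W/m².

540 W/m²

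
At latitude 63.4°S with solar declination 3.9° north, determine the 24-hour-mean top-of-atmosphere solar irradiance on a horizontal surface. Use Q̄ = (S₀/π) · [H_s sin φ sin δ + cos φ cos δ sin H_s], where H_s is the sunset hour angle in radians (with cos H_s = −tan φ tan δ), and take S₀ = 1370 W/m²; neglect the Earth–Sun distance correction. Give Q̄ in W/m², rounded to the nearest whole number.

155 W/m²

cos H_s = −tan(-63.4°) · tan(3.9°) = 0.1361, so H_s = arccos(0.1361) = 82.18°. In radians, H_s = 1.4343.
H_s sin φ sin δ = 1.4343 × -0.8942 × 0.0680 = -0.0872.
cos φ cos δ sin H_s = 0.4478 × 0.9977 × 0.9907 = 0.4426.
Q̄ = (1370/π) × (-0.0872 + 0.4426) = 436.08 × 0.3554 = 154.98 W/m².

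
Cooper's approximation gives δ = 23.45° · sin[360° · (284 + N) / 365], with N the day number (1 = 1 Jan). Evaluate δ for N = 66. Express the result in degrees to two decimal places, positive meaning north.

360 × (284 + 66) / 365 = 345.205°; sin(345.205°) = -0.2554.
δ = 23.45 × -0.2554 = -5.989° ≈ -5.99°.

-5.99°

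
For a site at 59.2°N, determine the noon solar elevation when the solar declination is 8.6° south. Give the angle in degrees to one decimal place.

At local solar noon the hour angle is zero, so the elevation is 90° − |φ − δ| = 90° − |59.2° − (-8.6°)| = 90° − 67.8° = 22.2°.

22.2°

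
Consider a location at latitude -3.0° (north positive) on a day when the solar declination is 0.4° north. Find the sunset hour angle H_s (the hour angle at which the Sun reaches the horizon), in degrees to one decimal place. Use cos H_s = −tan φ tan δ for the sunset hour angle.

90.0°

cos H_s = −tan(-3.0°) · tan(0.4°) = 0.0004, so H_s = arccos(0.0004) = 89.98°.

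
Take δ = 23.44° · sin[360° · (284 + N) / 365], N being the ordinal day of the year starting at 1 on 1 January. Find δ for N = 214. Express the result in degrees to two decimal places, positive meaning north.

+17.64°

360 × (284 + 214) / 365 = 491.178°; sin(491.178°) = 0.7527.
δ = 23.44 × 0.7527 = 17.643° ≈ +17.64°.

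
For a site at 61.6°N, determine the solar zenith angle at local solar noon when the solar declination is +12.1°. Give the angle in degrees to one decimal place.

At local solar noon the hour angle is zero, so the zenith angle is |φ − δ| = |61.6° − (12.1°)| = 49.5°.

49.5°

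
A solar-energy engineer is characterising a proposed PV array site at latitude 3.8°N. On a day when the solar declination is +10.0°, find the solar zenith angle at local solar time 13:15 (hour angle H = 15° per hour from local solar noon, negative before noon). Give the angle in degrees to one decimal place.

19.6°

Hour angle H = 15° × (13.25 − 12) = 18.75°.
cos θ_z = sin φ sin δ + cos φ cos δ cos H = (0.0663)(0.1736) + (0.9978)(0.9848)(0.9469) = 0.9420.
θ_z = arccos(0.9420) = 19.61°.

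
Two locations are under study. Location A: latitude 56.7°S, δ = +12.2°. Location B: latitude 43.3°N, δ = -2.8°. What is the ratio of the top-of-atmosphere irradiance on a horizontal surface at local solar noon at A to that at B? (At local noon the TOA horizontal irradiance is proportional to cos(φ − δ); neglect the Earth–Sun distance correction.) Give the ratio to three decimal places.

A: cos θ_z = cos(-56.7° − (12.2°)) = 0.3600.
B: cos θ_z = cos(43.3° − (-2.8°)) = 0.6934.
Ratio A/B = 0.3600 / 0.6934 = 0.5192.

0.519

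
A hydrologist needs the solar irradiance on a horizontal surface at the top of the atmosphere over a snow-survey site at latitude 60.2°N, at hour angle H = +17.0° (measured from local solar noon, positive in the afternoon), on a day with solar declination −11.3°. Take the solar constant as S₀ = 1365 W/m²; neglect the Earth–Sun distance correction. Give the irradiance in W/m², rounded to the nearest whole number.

404 W/m²

cos θ_z = sin φ sin δ + cos φ cos δ cos H = (0.8678)(-0.1959) + (0.4970)(0.9806)(0.9563) = 0.2961.
Top-of-atmosphere irradiance = S₀ cos θ_z = 1365 × 0.2961 = 404.18 W/m².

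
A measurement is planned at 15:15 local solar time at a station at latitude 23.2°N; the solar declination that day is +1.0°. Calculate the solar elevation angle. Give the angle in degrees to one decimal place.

37.8°

Hour angle H = 15° × (15.25 − 12) = 48.75°.
With φ = 23.2°, δ = 1.0°, H = 48.75°: sin φ sin δ = 0.0069, cos φ cos δ cos H = 0.6059, so cos θ_z = 0.6128.
θ_z = arccos(0.6128) = 52.21°, so the elevation is 90° − 52.21° = 37.79°.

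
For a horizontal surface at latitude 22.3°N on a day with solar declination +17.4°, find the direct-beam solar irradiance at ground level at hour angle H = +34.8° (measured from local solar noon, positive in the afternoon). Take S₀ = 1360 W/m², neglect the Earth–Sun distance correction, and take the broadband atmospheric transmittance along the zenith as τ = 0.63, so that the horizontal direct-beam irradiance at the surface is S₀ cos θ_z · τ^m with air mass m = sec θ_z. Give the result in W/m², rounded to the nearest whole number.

cos θ_z = sin φ sin δ + cos φ cos δ cos H = (0.3795)(0.2990) + (0.9252)(0.9542)(0.8211) = 0.8384.
Air mass m = 1/cos θ_z = 1/0.8384 = 1.193; τ^m = 0.63^1.193 = 0.5763.
Surface direct beam = 1360 × 0.8384 × 0.5763 = 657.11 W/m².

657 W/m²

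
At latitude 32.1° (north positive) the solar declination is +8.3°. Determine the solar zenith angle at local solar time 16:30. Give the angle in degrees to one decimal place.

66.6°

Hour angle H = 15° × (16.5 − 12) = 67.50°.
cos θ_z = sin(32.1°) sin(8.3°) + cos(32.1°) cos(8.3°) cos(67.50°) = 0.0767 + 0.3208 = 0.3975.
θ_z = arccos(0.3975) = 66.58°.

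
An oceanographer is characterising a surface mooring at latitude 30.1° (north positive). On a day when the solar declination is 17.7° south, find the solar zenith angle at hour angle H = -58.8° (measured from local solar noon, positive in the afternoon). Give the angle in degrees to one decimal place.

With φ = 30.1°, δ = -17.7°, H = -58.80°: sin φ sin δ = -0.1525, cos φ cos δ cos H = 0.4270, so cos θ_z = 0.2745.
θ_z = arccos(0.2745) = 74.07°.

74.1°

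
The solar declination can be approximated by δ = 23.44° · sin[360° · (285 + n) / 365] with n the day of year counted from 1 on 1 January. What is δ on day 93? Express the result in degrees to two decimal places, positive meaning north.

360 × (285 + 93) / 365 = 372.822°; sin(372.822°) = 0.2219.
δ = 23.44 × 0.2219 = 5.201° ≈ +5.20°.

+5.20°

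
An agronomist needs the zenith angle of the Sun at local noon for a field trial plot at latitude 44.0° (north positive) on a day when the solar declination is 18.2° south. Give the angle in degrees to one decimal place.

62.2°

At local solar noon the hour angle is zero, so the zenith angle is |φ − δ| = |44.0° − (-18.2°)| = 62.2°.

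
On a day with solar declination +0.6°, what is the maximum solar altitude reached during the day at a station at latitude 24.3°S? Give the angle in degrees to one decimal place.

65.1°

At local solar noon the hour angle is zero, so the elevation is 90° − |φ − δ| = 90° − |-24.3° − (0.6°)| = 90° − 24.9° = 65.1°.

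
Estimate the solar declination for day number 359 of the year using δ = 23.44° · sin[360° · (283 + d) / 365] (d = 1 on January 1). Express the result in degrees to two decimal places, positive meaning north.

360 × (283 + 359) / 365 = 633.205°; sin(633.205°) = -0.9984.
δ = 23.44 × -0.9984 = -23.402° ≈ -23.40°.

-23.40°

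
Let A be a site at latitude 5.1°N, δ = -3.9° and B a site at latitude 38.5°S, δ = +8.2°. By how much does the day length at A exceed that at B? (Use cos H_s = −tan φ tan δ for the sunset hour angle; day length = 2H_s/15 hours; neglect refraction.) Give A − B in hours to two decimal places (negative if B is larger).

+0.83 h

A: H_s = arccos(−tan 5.1° · tan -3.9°) = 89.65°, so 2H_s/15 = 11.9533 h.
B: H_s = arccos(−tan -38.5° · tan 8.2°) = 83.42°, so 2H_s/15 = 11.1227 h.
A − B = 11.9533 − 11.1227 = 0.8306 h.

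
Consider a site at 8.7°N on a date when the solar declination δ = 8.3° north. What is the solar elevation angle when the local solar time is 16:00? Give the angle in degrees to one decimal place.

Hour angle H = 15° × (16 − 12) = 60.00°.
With φ = 8.7°, δ = 8.3°, H = 60.00°: sin φ sin δ = 0.0218, cos φ cos δ cos H = 0.4891, so cos θ_z = 0.5109.
θ_z = arccos(0.5109) = 59.28°, so the elevation is 90° − 59.28° = 30.72°.

30.7°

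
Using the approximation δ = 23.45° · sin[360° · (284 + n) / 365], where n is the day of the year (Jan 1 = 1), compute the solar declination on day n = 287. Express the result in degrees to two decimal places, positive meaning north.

360 × (284 + 287) / 365 = 563.178°; sin(563.178°) = -0.3936.
δ = 23.45 × -0.3936 = -9.230° ≈ -9.23°.

-9.23°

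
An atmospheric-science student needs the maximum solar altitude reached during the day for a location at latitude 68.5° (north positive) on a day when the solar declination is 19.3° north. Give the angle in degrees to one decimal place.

40.8°

At local solar noon the hour angle is zero, so the elevation is 90° − |φ − δ| = 90° − |68.5° − (19.3°)| = 90° − 49.2° = 40.8°.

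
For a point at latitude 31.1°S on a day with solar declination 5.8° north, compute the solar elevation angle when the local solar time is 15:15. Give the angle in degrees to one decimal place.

30.6°

Hour angle H = 15° × (15.25 − 12) = 48.75°.
With φ = -31.1°, δ = 5.8°, H = 48.75°: sin φ sin δ = -0.0522, cos φ cos δ cos H = 0.5617, so cos θ_z = 0.5095.
θ_z = arccos(0.5095) = 59.37°, so the elevation is 90° − 59.37° = 30.63°.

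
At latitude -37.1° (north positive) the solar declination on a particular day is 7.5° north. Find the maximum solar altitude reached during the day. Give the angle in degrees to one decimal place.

45.4°

At local solar noon the hour angle is zero, so the elevation is 90° − |φ − δ| = 90° − |-37.1° − (7.5°)| = 90° − 44.6° = 45.4°.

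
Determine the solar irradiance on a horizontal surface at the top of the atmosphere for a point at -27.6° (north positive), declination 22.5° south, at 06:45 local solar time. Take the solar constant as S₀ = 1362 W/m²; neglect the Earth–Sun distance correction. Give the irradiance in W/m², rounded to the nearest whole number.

459 W/m²

Hour angle H = 15° × (6.75 − 12) = -78.75°.
With φ = -27.6°, δ = -22.5°, H = -78.75°: sin φ sin δ = 0.1773, cos φ cos δ cos H = 0.1597, so cos θ_z = 0.3370.
Top-of-atmosphere irradiance = S₀ cos θ_z = 1362 × 0.3370 = 458.99 W/m².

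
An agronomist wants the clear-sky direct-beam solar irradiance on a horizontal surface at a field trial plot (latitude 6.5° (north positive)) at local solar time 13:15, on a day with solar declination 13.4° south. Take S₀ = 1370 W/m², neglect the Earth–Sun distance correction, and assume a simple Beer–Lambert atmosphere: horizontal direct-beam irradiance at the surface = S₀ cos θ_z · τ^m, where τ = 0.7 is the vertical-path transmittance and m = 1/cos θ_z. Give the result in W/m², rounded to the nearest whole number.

815 W/m²

Hour angle H = 15° × (13.25 − 12) = 18.75°.
cos θ_z = sin(6.5°) sin(-13.4°) + cos(6.5°) cos(-13.4°) cos(18.75°) = -0.0262 + 0.9152 = 0.8890.
Air mass m = 1/cos θ_z = 1/0.8890 = 1.125; τ^m = 0.7^1.125 = 0.6695.
Surface direct beam = 1370 × 0.8890 × 0.6695 = 815.40 W/m².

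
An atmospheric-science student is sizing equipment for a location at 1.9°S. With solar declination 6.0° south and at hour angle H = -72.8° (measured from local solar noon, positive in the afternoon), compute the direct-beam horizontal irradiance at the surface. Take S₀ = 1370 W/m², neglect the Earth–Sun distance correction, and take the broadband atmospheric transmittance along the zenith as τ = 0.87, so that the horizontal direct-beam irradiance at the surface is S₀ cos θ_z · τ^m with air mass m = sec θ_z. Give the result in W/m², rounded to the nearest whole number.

255 W/m²

With φ = -1.9°, δ = -6.0°, H = -72.80°: sin φ sin δ = 0.0035, cos φ cos δ cos H = 0.2939, so cos θ_z = 0.2974.
Air mass m = 1/cos θ_z = 1/0.2974 = 3.362; τ^m = 0.87^3.362 = 0.6261.
Surface direct beam = 1370 × 0.2974 × 0.6261 = 255.10 W/m².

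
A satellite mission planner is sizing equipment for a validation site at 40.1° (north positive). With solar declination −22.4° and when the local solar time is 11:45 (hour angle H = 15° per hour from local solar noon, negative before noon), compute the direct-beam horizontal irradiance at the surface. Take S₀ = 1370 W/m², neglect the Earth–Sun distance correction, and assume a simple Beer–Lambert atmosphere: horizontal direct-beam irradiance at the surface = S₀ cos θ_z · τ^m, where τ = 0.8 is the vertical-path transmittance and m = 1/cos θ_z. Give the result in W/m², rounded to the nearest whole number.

388 W/m²

Hour angle H = 15° × (11.75 − 12) = -3.75°.
With φ = 40.1°, δ = -22.4°, H = -3.75°: sin φ sin δ = -0.2455, cos φ cos δ cos H = 0.7057, so cos θ_z = 0.4602.
Air mass m = 1/cos θ_z = 1/0.4602 = 2.173; τ^m = 0.8^2.173 = 0.6158.
Surface direct beam = 1370 × 0.4602 × 0.6158 = 388.25 W/m².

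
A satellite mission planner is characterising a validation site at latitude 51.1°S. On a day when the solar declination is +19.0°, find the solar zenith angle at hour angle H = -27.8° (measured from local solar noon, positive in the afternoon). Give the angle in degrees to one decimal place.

With φ = -51.1°, δ = 19.0°, H = -27.80°: sin φ sin δ = -0.2534, cos φ cos δ cos H = 0.5252, so cos θ_z = 0.2718.
θ_z = arccos(0.2718) = 74.23°.

74.2°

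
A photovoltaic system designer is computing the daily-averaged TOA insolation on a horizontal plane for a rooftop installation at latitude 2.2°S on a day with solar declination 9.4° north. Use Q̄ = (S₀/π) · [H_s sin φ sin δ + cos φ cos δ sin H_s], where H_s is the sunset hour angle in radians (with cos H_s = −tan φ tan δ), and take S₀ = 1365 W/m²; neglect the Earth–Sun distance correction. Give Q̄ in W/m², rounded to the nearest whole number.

424 W/m²

cos H_s = −tan(-2.2°) · tan(9.4°) = 0.0064, so H_s = arccos(0.0064) = 89.63°. In radians, H_s = 1.5643.
H_s sin φ sin δ = 1.5643 × -0.0384 × 0.1633 = -0.0098.
cos φ cos δ sin H_s = 0.9993 × 0.9866 × 1.0000 = 0.9859.
Q̄ = (1365/π) × (-0.0098 + 0.9859) = 434.49 × 0.9761 = 424.11 W/m².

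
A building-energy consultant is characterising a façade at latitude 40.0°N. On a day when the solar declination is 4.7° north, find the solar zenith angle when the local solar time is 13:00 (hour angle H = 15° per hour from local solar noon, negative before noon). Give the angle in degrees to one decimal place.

Hour angle H = 15° × (13 − 12) = 15.00°.
With φ = 40.0°, δ = 4.7°, H = 15.00°: sin φ sin δ = 0.0527, cos φ cos δ cos H = 0.7375, so cos θ_z = 0.7902.
θ_z = arccos(0.7902) = 37.80°.

37.8°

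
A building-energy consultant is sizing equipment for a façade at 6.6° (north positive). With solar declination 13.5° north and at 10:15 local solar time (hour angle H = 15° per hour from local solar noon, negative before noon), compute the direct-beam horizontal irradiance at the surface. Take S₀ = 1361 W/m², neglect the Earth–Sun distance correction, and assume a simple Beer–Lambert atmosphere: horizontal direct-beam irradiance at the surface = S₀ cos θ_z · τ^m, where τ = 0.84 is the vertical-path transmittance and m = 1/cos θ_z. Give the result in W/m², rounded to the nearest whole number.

1000 W/m²

Hour angle H = 15° × (10.25 − 12) = -26.25°.
With φ = 6.6°, δ = 13.5°, H = -26.25°: sin φ sin δ = 0.0268, cos φ cos δ cos H = 0.8663, so cos θ_z = 0.8931.
Air mass m = 1/cos θ_z = 1/0.8931 = 1.120; τ^m = 0.84^1.120 = 0.8226.
Surface direct beam = 1361 × 0.8931 × 0.8226 = 999.88 W/m².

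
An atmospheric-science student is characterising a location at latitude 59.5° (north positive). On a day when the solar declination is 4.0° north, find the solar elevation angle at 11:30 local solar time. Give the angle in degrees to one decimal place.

Hour angle H = 15° × (11.5 − 12) = -7.50°.
With φ = 59.5°, δ = 4.0°, H = -7.50°: sin φ sin δ = 0.0601, cos φ cos δ cos H = 0.5020, so cos θ_z = 0.5621.
θ_z = arccos(0.5621) = 55.80°, so the elevation is 90° − 55.80° = 34.20°.

34.2°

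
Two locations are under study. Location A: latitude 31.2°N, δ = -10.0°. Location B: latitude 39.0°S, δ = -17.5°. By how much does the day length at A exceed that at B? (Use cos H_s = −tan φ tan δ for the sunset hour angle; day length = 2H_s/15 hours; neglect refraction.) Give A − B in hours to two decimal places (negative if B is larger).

-2.79 h

A: H_s = arccos(−tan 31.2° · tan -10.0°) = 83.87°, so 2H_s/15 = 11.1827 h.
B: H_s = arccos(−tan -39.0° · tan -17.5°) = 104.79°, so 2H_s/15 = 13.9720 h.
A − B = 11.1827 − 13.9720 = -2.7893 h.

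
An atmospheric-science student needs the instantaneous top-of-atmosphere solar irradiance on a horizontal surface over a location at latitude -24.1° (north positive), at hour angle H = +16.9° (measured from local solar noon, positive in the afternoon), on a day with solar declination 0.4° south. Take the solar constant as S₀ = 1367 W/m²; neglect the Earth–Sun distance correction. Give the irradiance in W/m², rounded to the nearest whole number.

1198 W/m²

cos θ_z = sin φ sin δ + cos φ cos δ cos H = (-0.4083)(-0.0070) + (0.9128)(1.0000)(0.9568) = 0.8762.
Top-of-atmosphere irradiance = S₀ cos θ_z = 1367 × 0.8762 = 1197.77 W/m².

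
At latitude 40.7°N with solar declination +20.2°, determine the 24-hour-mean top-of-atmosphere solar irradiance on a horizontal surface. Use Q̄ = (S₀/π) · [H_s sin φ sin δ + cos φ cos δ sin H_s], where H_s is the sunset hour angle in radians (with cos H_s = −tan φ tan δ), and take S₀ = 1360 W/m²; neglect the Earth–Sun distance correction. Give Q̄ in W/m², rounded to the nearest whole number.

477 W/m²

−tan φ tan δ = −(0.8601)(0.3679) = -0.3164; H_s = arccos(-0.3164) = 108.45°. In radians, H_s = 1.8928.
H_s sin φ sin δ = 1.8928 × 0.6521 × 0.3453 = 0.4262.
cos φ cos δ sin H_s = 0.7581 × 0.9385 × 0.9486 = 0.6749.
Q̄ = (1360/π) × (0.4262 + 0.6749) = 432.90 × 1.1011 = 476.67 W/m².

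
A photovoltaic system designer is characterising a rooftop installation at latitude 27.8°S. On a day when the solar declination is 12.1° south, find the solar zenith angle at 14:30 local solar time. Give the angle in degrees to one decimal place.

38.4°

Hour angle H = 15° × (14.5 − 12) = 37.50°.
cos θ_z = sin(-27.8°) sin(-12.1°) + cos(-27.8°) cos(-12.1°) cos(37.50°) = 0.0978 + 0.6862 = 0.7840.
θ_z = arccos(0.7840) = 38.37°.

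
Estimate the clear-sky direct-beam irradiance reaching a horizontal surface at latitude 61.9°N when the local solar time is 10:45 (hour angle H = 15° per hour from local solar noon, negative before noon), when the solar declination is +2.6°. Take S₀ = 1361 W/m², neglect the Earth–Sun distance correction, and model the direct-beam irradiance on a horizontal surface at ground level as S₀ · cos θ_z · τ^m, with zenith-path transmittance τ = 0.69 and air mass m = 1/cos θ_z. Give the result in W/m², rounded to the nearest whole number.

Hour angle H = 15° × (10.75 − 12) = -18.75°.
With φ = 61.9°, δ = 2.6°, H = -18.75°: sin φ sin δ = 0.0400, cos φ cos δ cos H = 0.4456, so cos θ_z = 0.4856.
Air mass m = 1/cos θ_z = 1/0.4856 = 2.059; τ^m = 0.69^2.059 = 0.4658.
Surface direct beam = 1361 × 0.4856 × 0.4658 = 307.85 W/m².

308 W/m²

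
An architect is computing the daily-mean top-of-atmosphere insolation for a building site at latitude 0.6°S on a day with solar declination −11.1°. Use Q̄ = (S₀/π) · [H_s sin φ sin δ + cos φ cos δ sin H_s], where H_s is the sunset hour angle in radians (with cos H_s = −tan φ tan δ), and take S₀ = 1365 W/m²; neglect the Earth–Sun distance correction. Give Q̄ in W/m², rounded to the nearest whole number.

428 W/m²

The sunset hour angle satisfies cos H_s = −tan φ tan δ = -0.0021, giving H_s = 90.12°. In radians, H_s = 1.5729.
H_s sin φ sin δ = 1.5729 × -0.0105 × -0.1925 = 0.0032.
cos φ cos δ sin H_s = 0.9999 × 0.9813 × 1.0000 = 0.9812.
Q̄ = (1365/π) × (0.0032 + 0.9812) = 434.49 × 0.9844 = 427.71 W/m².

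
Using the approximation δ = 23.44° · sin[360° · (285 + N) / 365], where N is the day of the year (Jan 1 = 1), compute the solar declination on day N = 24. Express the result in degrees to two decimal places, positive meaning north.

360 × (285 + 24) / 365 = 304.767°; sin(304.767°) = -0.8215.
δ = 23.44 × -0.8215 = -19.256° ≈ -19.26°.

-19.26°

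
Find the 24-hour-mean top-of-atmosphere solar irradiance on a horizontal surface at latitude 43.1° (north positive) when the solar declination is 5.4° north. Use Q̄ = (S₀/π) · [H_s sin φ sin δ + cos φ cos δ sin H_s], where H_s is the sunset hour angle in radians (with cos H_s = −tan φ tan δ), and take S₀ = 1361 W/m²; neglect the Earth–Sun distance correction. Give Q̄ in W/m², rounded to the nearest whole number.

−tan φ tan δ = −(0.9358)(0.0945) = -0.0884; H_s = arccos(-0.0884) = 95.07°. In radians, H_s = 1.6593.
H_s sin φ sin δ = 1.6593 × 0.6833 × 0.0941 = 0.1067.
cos φ cos δ sin H_s = 0.7302 × 0.9956 × 0.9961 = 0.7242.
Q̄ = (1361/π) × (0.1067 + 0.7242) = 433.22 × 0.8309 = 359.96 W/m².

360 W/m²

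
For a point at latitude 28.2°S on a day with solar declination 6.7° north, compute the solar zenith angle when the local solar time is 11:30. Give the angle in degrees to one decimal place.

Hour angle H = 15° × (11.5 − 12) = -7.50°.
cos θ_z = sin(-28.2°) sin(6.7°) + cos(-28.2°) cos(6.7°) cos(-7.50°) = -0.0551 + 0.8678 = 0.8127.
θ_z = arccos(0.8127) = 35.64°.

35.6°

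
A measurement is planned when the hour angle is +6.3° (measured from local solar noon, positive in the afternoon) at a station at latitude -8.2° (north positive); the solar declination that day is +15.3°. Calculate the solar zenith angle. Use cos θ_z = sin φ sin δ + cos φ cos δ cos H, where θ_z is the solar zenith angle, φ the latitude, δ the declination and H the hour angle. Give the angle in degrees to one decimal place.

24.3°

cos θ_z = sin(-8.2°) sin(15.3°) + cos(-8.2°) cos(15.3°) cos(6.30°) = -0.0376 + 0.9489 = 0.9113.
θ_z = arccos(0.9113) = 24.31°.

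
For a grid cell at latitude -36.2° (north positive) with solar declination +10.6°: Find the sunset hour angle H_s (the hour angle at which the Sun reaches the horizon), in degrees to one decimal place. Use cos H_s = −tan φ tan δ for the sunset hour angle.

82.1°

−tan φ tan δ = −(-0.7319)(0.1871) = 0.1369; H_s = arccos(0.1369) = 82.13°.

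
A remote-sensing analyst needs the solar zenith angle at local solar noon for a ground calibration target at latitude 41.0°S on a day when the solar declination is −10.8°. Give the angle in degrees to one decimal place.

At local solar noon the hour angle is zero, so the zenith angle is |φ − δ| = |-41.0° − (-10.8°)| = 30.2°.

30.2°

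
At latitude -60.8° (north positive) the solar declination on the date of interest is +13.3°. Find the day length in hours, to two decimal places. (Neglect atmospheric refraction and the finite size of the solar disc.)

8.66 hours

The sunset hour angle satisfies cos H_s = −tan φ tan δ = 0.4230, giving H_s = 64.98°.
Day length = 2 H_s / 15° h⁻¹ = 129.96° / 15 = 8.664 h.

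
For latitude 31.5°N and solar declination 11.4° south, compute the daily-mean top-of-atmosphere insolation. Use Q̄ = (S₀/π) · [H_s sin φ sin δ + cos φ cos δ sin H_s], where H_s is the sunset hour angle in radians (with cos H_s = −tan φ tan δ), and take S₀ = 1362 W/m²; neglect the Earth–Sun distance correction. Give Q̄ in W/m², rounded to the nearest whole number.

295 W/m²

The sunset hour angle satisfies cos H_s = −tan φ tan δ = 0.1236, giving H_s = 82.90°. In radians, H_s = 1.4469.
H_s sin φ sin δ = 1.4469 × 0.5225 × -0.1977 = -0.1495.
cos φ cos δ sin H_s = 0.8526 × 0.9803 × 0.9923 = 0.8294.
Q̄ = (1362/π) × (-0.1495 + 0.8294) = 433.54 × 0.6799 = 294.76 W/m².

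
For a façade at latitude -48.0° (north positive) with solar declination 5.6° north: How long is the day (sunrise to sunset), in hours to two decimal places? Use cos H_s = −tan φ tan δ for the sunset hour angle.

11.17 hours

cos H_s = −tan(-48.0°) · tan(5.6°) = 0.1089, so H_s = arccos(0.1089) = 83.75°.
Day length = 2 H_s / 15° h⁻¹ = 167.50° / 15 = 11.167 h.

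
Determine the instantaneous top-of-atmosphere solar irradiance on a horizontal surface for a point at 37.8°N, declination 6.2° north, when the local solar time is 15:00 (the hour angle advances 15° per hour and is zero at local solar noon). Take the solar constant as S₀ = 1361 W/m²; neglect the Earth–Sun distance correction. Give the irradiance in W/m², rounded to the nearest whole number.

846 W/m²

Hour angle H = 15° × (15 − 12) = 45.00°.
With φ = 37.8°, δ = 6.2°, H = 45.00°: sin φ sin δ = 0.0662, cos φ cos δ cos H = 0.5555, so cos θ_z = 0.6217.
Top-of-atmosphere irradiance = S₀ cos θ_z = 1361 × 0.6217 = 846.13 W/m².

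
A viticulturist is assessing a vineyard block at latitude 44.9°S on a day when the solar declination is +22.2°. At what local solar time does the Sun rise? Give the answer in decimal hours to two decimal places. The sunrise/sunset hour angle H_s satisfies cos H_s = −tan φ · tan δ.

cos H_s = −tan(-44.9°) · tan(22.2°) = 0.4067, so H_s = arccos(0.4067) = 66.00°.
Sunrise is at 12 − H_s/15 = 12 − 4.400 = 7.600 h local solar time.

7.60 h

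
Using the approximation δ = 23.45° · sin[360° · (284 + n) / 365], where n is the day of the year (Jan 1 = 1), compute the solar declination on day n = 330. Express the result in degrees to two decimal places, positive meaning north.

360 × (284 + 330) / 365 = 605.589°; sin(605.589°) = -0.9106.
δ = 23.45 × -0.9106 = -21.354° ≈ -21.35°.

-21.35°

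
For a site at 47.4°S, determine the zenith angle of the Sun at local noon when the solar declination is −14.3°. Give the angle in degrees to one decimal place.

33.1°

At local solar noon the hour angle is zero, so the zenith angle is |φ − δ| = |-47.4° − (-14.3°)| = 33.1°.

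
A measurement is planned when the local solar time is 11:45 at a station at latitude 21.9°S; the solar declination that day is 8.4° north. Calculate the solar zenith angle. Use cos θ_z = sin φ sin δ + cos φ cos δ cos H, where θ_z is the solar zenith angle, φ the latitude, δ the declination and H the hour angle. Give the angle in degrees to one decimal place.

30.5°

Hour angle H = 15° × (11.75 − 12) = -3.75°.
cos θ_z = sin(-21.9°) sin(8.4°) + cos(-21.9°) cos(8.4°) cos(-3.75°) = -0.0545 + 0.9159 = 0.8614.
θ_z = arccos(0.8614) = 30.53°.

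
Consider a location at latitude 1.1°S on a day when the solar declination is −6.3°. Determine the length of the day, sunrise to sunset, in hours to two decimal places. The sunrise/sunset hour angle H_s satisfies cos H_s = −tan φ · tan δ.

−tan φ tan δ = −(-0.0192)(-0.1104) = -0.0021; H_s = arccos(-0.0021) = 90.12°.
Day length = 2 H_s / 15° h⁻¹ = 180.24° / 15 = 12.016 h.

12.02 hours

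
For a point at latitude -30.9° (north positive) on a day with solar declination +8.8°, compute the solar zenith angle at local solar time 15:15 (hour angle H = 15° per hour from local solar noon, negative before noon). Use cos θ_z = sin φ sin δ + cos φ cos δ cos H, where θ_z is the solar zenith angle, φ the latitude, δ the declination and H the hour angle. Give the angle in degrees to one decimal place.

61.3°

Hour angle H = 15° × (15.25 − 12) = 48.75°.
cos θ_z = sin(-30.9°) sin(8.8°) + cos(-30.9°) cos(8.8°) cos(48.75°) = -0.0786 + 0.5591 = 0.4805.
θ_z = arccos(0.4805) = 61.28°.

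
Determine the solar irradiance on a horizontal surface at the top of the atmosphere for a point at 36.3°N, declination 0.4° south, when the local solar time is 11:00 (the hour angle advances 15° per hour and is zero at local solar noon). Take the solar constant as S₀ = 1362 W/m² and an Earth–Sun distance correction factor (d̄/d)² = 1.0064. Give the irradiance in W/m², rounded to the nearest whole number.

1061 W/m²

Hour angle H = 15° × (11 − 12) = -15.00°.
With φ = 36.3°, δ = -0.4°, H = -15.00°: sin φ sin δ = -0.0041, cos φ cos δ cos H = 0.7784, so cos θ_z = 0.7743.
Top-of-atmosphere irradiance = S₀ (d̄/d)² cos θ_z = 1362 × 1.0064 × 0.7743 = 1061.35 W/m².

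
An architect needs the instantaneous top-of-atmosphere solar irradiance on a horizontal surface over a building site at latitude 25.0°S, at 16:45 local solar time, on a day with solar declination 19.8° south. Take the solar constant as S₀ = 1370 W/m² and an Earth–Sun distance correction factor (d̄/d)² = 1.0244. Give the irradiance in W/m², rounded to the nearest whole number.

Hour angle H = 15° × (16.75 − 12) = 71.25°.
With φ = -25.0°, δ = -19.8°, H = 71.25°: sin φ sin δ = 0.1432, cos φ cos δ cos H = 0.2741, so cos θ_z = 0.4173.
Top-of-atmosphere irradiance = S₀ (d̄/d)² cos θ_z = 1370 × 1.0244 × 0.4173 = 585.65 W/m².

586 W/m²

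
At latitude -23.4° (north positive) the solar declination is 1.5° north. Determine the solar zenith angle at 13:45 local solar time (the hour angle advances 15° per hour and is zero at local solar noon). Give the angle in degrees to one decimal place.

35.7°

Hour angle H = 15° × (13.75 − 12) = 26.25°.
cos θ_z = sin φ sin δ + cos φ cos δ cos H = (-0.3971)(0.0262) + (0.9178)(0.9997)(0.8969) = 0.8125.
θ_z = arccos(0.8125) = 35.66°.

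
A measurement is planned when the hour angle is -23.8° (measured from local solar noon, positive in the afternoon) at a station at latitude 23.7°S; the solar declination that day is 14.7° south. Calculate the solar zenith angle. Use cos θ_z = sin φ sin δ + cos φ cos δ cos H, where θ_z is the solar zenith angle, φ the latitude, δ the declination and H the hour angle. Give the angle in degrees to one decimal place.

24.2°

With φ = -23.7°, δ = -14.7°, H = -23.80°: sin φ sin δ = 0.1020, cos φ cos δ cos H = 0.8104, so cos θ_z = 0.9124.
θ_z = arccos(0.9124) = 24.16°.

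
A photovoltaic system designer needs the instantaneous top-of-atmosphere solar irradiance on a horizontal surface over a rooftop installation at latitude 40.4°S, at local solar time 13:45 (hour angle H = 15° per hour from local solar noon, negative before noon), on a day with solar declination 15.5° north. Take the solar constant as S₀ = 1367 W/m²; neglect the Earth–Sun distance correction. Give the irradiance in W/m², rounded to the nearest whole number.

663 W/m²

Hour angle H = 15° × (13.75 − 12) = 26.25°.
cos θ_z = sin(-40.4°) sin(15.5°) + cos(-40.4°) cos(15.5°) cos(26.25°) = -0.1732 + 0.6582 = 0.4850.
Top-of-atmosphere irradiance = S₀ cos θ_z = 1367 × 0.4850 = 663.00 W/m².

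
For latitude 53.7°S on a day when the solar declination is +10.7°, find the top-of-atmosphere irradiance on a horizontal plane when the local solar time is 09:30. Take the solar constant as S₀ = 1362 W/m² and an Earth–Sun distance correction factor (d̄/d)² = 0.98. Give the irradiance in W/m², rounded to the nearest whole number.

416 W/m²

Hour angle H = 15° × (9.5 − 12) = -37.50°.
cos θ_z = sin(-53.7°) sin(10.7°) + cos(-53.7°) cos(10.7°) cos(-37.50°) = -0.1496 + 0.4615 = 0.3119.
Top-of-atmosphere irradiance = S₀ (d̄/d)² cos θ_z = 1362 × 0.98 × 0.3119 = 416.31 W/m².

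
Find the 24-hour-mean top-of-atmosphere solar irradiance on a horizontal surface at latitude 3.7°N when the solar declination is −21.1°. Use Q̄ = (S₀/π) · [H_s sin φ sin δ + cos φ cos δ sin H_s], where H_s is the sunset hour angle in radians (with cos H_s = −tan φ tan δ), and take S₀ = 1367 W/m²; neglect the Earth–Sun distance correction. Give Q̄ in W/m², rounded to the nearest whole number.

−tan φ tan δ = −(0.0647)(-0.3859) = 0.0250; H_s = arccos(0.0250) = 88.57°. In radians, H_s = 1.5458.
H_s sin φ sin δ = 1.5458 × 0.0645 × -0.3600 = -0.0359.
cos φ cos δ sin H_s = 0.9979 × 0.9330 × 0.9997 = 0.9308.
Q̄ = (1367/π) × (-0.0359 + 0.9308) = 435.13 × 0.8949 = 389.40 W/m².

389 W/m²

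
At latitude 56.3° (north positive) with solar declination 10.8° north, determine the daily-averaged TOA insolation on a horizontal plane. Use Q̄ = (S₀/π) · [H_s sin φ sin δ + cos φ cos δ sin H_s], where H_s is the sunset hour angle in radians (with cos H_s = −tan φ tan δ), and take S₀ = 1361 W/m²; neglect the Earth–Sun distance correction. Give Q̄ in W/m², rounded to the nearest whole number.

The sunset hour angle satisfies cos H_s = −tan φ tan δ = -0.2860, giving H_s = 106.62°. In radians, H_s = 1.8609.
H_s sin φ sin δ = 1.8609 × 0.8320 × 0.1874 = 0.2901.
cos φ cos δ sin H_s = 0.5548 × 0.9823 × 0.9582 = 0.5222.
Q̄ = (1361/π) × (0.2901 + 0.5222) = 433.22 × 0.8123 = 351.90 W/m².

352 W/m²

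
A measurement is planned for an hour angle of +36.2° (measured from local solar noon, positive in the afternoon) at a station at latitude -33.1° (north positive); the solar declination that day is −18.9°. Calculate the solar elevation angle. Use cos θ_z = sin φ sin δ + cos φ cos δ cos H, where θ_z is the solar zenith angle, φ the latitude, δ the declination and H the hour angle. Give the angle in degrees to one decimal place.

54.7°

cos θ_z = sin φ sin δ + cos φ cos δ cos H = (-0.5461)(-0.3239) + (0.8377)(0.9461)(0.8070) = 0.8165.
θ_z = arccos(0.8165) = 35.26°, so the elevation is 90° − 35.26° = 54.74°.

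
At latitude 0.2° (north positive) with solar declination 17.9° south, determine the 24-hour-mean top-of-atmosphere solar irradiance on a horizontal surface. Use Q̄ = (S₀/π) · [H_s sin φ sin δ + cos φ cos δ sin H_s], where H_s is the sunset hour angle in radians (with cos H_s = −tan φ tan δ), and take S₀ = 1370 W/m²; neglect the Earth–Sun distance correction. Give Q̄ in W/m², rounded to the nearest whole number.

414 W/m²

cos H_s = −tan(0.2°) · tan(-17.9°) = 0.0011, so H_s = arccos(0.0011) = 89.94°. In radians, H_s = 1.5697.
H_s sin φ sin δ = 1.5697 × 0.0035 × -0.3074 = -0.0017.
cos φ cos δ sin H_s = 1.0000 × 0.9516 × 1.0000 = 0.9516.
Q̄ = (1370/π) × (-0.0017 + 0.9516) = 436.08 × 0.9499 = 414.23 W/m².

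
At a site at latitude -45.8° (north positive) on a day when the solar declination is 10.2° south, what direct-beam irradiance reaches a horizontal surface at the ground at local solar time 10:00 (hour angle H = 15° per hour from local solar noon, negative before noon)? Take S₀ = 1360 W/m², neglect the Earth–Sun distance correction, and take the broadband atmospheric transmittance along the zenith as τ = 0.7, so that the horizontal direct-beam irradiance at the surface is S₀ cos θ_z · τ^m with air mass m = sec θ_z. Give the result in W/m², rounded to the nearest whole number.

Hour angle H = 15° × (10 − 12) = -30.00°.
cos θ_z = sin(-45.8°) sin(-10.2°) + cos(-45.8°) cos(-10.2°) cos(-30.00°) = 0.1270 + 0.5942 = 0.7212.
Air mass m = 1/cos θ_z = 1/0.7212 = 1.387; τ^m = 0.7^1.387 = 0.6097.
Surface direct beam = 1360 × 0.7212 × 0.6097 = 598.01 W/m².

598 W/m²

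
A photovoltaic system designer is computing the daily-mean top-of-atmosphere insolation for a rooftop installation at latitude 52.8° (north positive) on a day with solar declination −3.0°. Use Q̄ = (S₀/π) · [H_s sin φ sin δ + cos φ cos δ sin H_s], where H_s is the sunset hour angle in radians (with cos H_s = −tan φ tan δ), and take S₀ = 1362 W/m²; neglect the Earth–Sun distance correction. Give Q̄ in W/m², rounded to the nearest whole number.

cos H_s = −tan(52.8°) · tan(-3.0°) = 0.0690, so H_s = arccos(0.0690) = 86.04°. In radians, H_s = 1.5017.
H_s sin φ sin δ = 1.5017 × 0.7965 × -0.0523 = -0.0626.
cos φ cos δ sin H_s = 0.6046 × 0.9986 × 0.9976 = 0.6023.
Q̄ = (1362/π) × (-0.0626 + 0.6023) = 433.54 × 0.5397 = 233.98 W/m².

234 W/m²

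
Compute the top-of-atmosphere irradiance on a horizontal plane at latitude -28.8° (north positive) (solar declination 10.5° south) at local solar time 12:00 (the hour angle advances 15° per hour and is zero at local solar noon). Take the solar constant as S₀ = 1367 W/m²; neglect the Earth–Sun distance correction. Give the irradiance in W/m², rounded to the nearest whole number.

Hour angle H = 15° × (12 − 12) = 0.00°.
cos θ_z = sin(-28.8°) sin(-10.5°) + cos(-28.8°) cos(-10.5°) cos(0.00°) = 0.0878 + 0.8616 = 0.9494.
Top-of-atmosphere irradiance = S₀ cos θ_z = 1367 × 0.9494 = 1297.83 W/m².

1298 W/m²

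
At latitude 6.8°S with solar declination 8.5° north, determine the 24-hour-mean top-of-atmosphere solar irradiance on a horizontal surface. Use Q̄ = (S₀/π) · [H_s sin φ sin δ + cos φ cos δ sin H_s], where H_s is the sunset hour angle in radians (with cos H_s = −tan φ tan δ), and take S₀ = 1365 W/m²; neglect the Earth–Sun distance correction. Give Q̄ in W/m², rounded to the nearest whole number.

The sunset hour angle satisfies cos H_s = −tan φ tan δ = 0.0178, giving H_s = 88.98°. In radians, H_s = 1.5530.
H_s sin φ sin δ = 1.5530 × -0.1184 × 0.1478 = -0.0272.
cos φ cos δ sin H_s = 0.9930 × 0.9890 × 0.9998 = 0.9819.
Q̄ = (1365/π) × (-0.0272 + 0.9819) = 434.49 × 0.9547 = 414.81 W/m².

415 W/m²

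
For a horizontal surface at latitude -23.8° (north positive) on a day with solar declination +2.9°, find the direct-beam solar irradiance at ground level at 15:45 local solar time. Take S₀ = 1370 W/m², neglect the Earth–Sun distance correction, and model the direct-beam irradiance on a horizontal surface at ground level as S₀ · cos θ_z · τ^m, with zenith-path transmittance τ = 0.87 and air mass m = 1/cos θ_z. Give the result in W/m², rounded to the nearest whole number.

Hour angle H = 15° × (15.75 − 12) = 56.25°.
cos θ_z = sin(-23.8°) sin(2.9°) + cos(-23.8°) cos(2.9°) cos(56.25°) = -0.0204 + 0.5077 = 0.4873.
Air mass m = 1/cos θ_z = 1/0.4873 = 2.052; τ^m = 0.87^2.052 = 0.7514.
Surface direct beam = 1370 × 0.4873 × 0.7514 = 501.64 W/m².

502 W/m²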